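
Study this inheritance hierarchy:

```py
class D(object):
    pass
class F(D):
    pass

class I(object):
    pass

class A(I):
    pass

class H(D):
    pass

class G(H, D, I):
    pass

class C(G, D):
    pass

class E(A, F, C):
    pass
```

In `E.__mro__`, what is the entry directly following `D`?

L[E] = E + merge(L[A], L[F], L[C], [A F C])
  take A:  [A I object] + [F D object] + [C G H D I object] + [A F C]
  take F:  [I object] + [F D object] + [C G H D I object] + [F C]
  take C:  [I object] + [D object] + [C G H D I object] + [C]
  take G:  [I object] + [D object] + [G H D I object]
  take H:  [I object] + [D object] + [H D I object]
  take D:  [I object] + [D object] + [D I object]
  take I:  [I object] + [object] + [I object]
  take object:  [object] + [object] + [object]
MRO: E A F C G H D I object
D is at position 6; next is I.

I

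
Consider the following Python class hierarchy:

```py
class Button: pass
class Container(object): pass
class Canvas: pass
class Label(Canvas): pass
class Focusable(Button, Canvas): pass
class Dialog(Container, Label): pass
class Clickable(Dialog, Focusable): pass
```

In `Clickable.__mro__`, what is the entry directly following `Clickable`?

Dialog

L[Clickable] = Clickable + merge(L[Dialog], L[Focusable], [Dialog Focusable])
  take Dialog:  [Dialog Container Label Canvas object] + [Focusable Button Canvas object] + [Dialog Focusable]
  take Container:  [Container Label Canvas object] + [Focusable Button Canvas object] + [Focusable]
  take Label:  [Label Canvas object] + [Focusable Button Canvas object] + [Focusable]
  take Focusable:  [Canvas object] + [Focusable Button Canvas object] + [Focusable]
  take Button:  [Canvas object] + [Button Canvas object]
  take Canvas:  [Canvas object] + [Canvas object]
  take object:  [object] + [object]
MRO: Clickable Dialog Container Label Focusable Button Canvas object
Clickable is at position 0; next is Dialog.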